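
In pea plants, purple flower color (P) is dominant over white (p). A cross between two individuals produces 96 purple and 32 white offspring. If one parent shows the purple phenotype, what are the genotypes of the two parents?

Observed offspring: 96 purple, 32 white
The observed ratio simplifies to 3:1. White (pp) offspring appear, so each parent must contribute one p allele. The parent stated to show purple carries P, so it is Pp. The other parent is then either Pp or pp: Pp × pp would give a 1:1 split, whereas Pp × Pp gives 3:1 — matching the data. So both parents are heterozygous (Pp × Pp).
Parent genotypes: Pp × Pp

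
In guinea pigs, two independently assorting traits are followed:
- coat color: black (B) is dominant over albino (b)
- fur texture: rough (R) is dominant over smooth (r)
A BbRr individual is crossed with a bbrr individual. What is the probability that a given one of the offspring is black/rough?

Dihybrid cross BbRr × bbrr — consider each gene separately:
coat color: Bb × bb → 2 Bb, 2 bb → 2 B_ : 2 bb (out of 4)
fur texture: Rr × rr → 2 Rr, 2 rr → 2 R_ : 2 rr (out of 4)
Combine (counts out of 4 × 4 = 16): black/rough (B_R_) = 2×2 = 4; black/smooth (B_rr) = 2×2 = 4; albino/rough (bbR_) = 2×2 = 4; albino/smooth (bbrr) = 2×2 = 4
Phenotype counts (out of 16): 4 black/rough, 4 black/smooth, 4 albino/rough, 4 albino/smooth
black/rough: 4 out of 16
Probability: 4/16 = 1/4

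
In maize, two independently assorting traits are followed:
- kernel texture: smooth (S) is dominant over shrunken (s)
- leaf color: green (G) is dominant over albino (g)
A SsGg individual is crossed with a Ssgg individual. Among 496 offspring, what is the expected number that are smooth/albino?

Dihybrid cross SsGg × Ssgg — consider each gene separately:
kernel texture: Ss × Ss → 1 SS, 2 Ss, 1 ss → 3 S_ : 1 ss (out of 4)
leaf color: Gg × gg → 2 Gg, 2 gg → 2 G_ : 2 gg (out of 4)
Combine (counts out of 4 × 4 = 16): smooth/green (S_G_) = 3×2 = 6; smooth/albino (S_gg) = 3×2 = 6; shrunken/green (ssG_) = 1×2 = 2; shrunken/albino (ssgg) = 1×2 = 2
Phenotype counts (out of 16): 6 smooth/green, 6 smooth/albino, 2 shrunken/green, 2 shrunken/albino
smooth/albino: 6 out of 16 → fraction 3/8
Expected count = 3/8 × 496 = 186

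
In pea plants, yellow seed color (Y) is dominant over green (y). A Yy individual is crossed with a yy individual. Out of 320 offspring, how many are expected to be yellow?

Punnett square for Yy × yy:
Offspring genotypes: 2 Yy, 2 yy
yellow: 2, green: 2
yellow: 2 out of 4 → fraction 1/2
Expected count = 1/2 × 320 = 160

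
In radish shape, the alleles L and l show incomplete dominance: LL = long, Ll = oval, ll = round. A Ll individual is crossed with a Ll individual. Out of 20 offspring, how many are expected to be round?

Punnett square for Ll × Ll:
Offspring genotypes: 1 LL, 2 Ll, 1 ll
Phenotype counts: 1 long, 2 oval, 1 round
round: 1 out of 4 → fraction 1/4
Expected count = 1/4 × 20 = 5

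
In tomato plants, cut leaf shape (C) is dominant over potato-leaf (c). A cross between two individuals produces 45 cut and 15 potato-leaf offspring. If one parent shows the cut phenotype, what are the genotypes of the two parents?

Observed offspring: 45 cut, 15 potato-leaf
The observed ratio simplifies to 3:1. Potato-leaf (cc) offspring appear, so each parent must contribute one c allele. The parent stated to show cut carries C, so it is Cc. The other parent is then either Cc or cc: Cc × cc would give a 1:1 split, whereas Cc × Cc gives 3:1 — matching the data. So both parents are heterozygous (Cc × Cc).
Parent genotypes: Cc × Cc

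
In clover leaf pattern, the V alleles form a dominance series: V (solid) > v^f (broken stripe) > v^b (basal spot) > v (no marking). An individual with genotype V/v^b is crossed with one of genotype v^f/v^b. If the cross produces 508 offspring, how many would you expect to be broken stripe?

Cross: V/v^b × v^f/v^b
Allele dominance: V > v^f > v^b > v
Offspring genotypes: 1 V/v^f, 1 V/v^b, 1 v^f/v^b, 1 v^b/v^b
Phenotype counts: 2 solid, 1 broken stripe, 1 basal spot
broken stripe: 1 out of 4 → fraction 1/4
Expected count = 1/4 × 508 = 127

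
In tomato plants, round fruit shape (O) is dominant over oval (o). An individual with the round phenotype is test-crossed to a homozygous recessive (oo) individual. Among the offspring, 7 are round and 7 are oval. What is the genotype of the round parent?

Test cross: ? × oo
Offspring: 7 round, 7 oval — approximately 1:1.
A 1:1 ratio in a test cross indicates the unknown parent is heterozygous (Oo).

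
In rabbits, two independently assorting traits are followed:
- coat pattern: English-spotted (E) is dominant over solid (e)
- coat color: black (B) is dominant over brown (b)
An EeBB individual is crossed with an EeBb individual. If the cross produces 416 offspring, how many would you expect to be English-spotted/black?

Dihybrid cross EeBB × EeBb — consider each gene separately:
coat pattern: Ee × Ee → 1 EE, 2 Ee, 1 ee → 3 E_ : 1 ee (out of 4)
coat color: BB × Bb → 2 BB, 2 Bb → 4 B_ (out of 4)
Combine (counts out of 4 × 4 = 16): English-spotted/black (E_B_) = 3×4 = 12; solid/black (eeB_) = 1×4 = 4
Phenotype counts (out of 16): 12 English-spotted/black, 4 solid/black
English-spotted/black: 12 out of 16 → fraction 3/4
Expected count = 3/4 × 416 = 312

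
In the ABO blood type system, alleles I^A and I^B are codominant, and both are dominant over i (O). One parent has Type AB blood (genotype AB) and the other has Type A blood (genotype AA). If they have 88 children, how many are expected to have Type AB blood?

Cross: AB × AA
Possible offspring genotypes: 2 AA, 2 AB
Blood type counts: 2 Type A, 2 Type AB
Probability of Type AB: 2/4 = 1/2
Expected count = 1/2 × 88 = 44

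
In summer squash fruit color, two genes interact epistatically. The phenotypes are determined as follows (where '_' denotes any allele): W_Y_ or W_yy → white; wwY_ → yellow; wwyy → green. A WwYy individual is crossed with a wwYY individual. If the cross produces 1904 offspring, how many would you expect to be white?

Cross: WwYy × wwYY — consider each gene separately:
W gene: Ww × ww → 2 Ww, 2 ww → 2 W_ : 2 ww (out of 4)
Y gene: Yy × YY → 2 YY, 2 Yy → 4 Y_ (out of 4)
Genotype classes (out of 4 × 4 = 16): W_Y_ = 2×4 = 8; wwY_ = 2×4 = 8
Apply the phenotype rules: W_Y_ (8) → white; wwY_ (8) → yellow
Phenotype counts (out of 16): 8 white, 8 yellow
white: 8 out of 16 → fraction 1/2
Expected count = 1/2 × 1904 = 952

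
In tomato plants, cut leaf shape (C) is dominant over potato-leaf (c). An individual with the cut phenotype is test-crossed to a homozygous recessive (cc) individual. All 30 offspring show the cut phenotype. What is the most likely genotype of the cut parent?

Test cross: ? × cc
All offspring are cut.
If the unknown parent were heterozygous (Cc), about half of 30 offspring would be potato-leaf; none are. The unknown parent is most likely homozygous dominant (CC).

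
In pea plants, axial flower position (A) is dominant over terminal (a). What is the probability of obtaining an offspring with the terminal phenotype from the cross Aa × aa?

Punnett square for Aa × aa:
Offspring genotypes: 2 Aa, 2 aa
Total offspring: 4
Count with target: 2
Probability: 2/4 = 1/2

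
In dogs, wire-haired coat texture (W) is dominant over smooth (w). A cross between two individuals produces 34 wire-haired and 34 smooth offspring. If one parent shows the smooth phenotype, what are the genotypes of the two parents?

Observed offspring: 34 wire-haired, 34 smooth
The observed ratio simplifies to 1:1. One parent shows smooth, so its genotype must be ww. A 1:1 offspring split requires the other parent to be heterozygous (Ww).
Parent genotypes: ww × Ww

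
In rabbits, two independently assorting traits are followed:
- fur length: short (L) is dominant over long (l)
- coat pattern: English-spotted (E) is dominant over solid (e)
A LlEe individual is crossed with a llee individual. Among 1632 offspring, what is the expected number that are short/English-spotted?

Dihybrid cross LlEe × llee — consider each gene separately:
fur length: Ll × ll → 2 Ll, 2 ll → 2 L_ : 2 ll (out of 4)
coat pattern: Ee × ee → 2 Ee, 2 ee → 2 E_ : 2 ee (out of 4)
Combine (counts out of 4 × 4 = 16): short/English-spotted (L_E_) = 2×2 = 4; short/solid (L_ee) = 2×2 = 4; long/English-spotted (llE_) = 2×2 = 4; long/solid (llee) = 2×2 = 4
Phenotype counts (out of 16): 4 short/English-spotted, 4 short/solid, 4 long/English-spotted, 4 long/solid
short/English-spotted: 4 out of 16 → fraction 1/4
Expected count = 1/4 × 1632 = 408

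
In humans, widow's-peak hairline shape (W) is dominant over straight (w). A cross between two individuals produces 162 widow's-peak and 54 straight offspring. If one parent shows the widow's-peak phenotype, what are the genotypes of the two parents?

Observed offspring: 162 widow's-peak, 54 straight
The observed ratio simplifies to 3:1. Straight (ww) offspring appear, so each parent must contribute one w allele. The parent stated to show widow's-peak carries W, so it is Ww. The other parent is then either Ww or ww: Ww × ww would give a 1:1 split, whereas Ww × Ww gives 3:1 — matching the data. So both parents are heterozygous (Ww × Ww).
Parent genotypes: Ww × Ww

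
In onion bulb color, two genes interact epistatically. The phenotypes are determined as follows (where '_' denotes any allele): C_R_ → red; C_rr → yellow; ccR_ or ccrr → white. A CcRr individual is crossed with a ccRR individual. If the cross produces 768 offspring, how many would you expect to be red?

Cross: CcRr × ccRR — consider each gene separately:
C gene: Cc × cc → 2 Cc, 2 cc → 2 C_ : 2 cc (out of 4)
R gene: Rr × RR → 2 RR, 2 Rr → 4 R_ (out of 4)
Genotype classes (out of 4 × 4 = 16): C_R_ = 2×4 = 8; ccR_ = 2×4 = 8
Apply the phenotype rules: C_R_ (8) → red; ccR_ (8) → white
Phenotype counts (out of 16): 8 red, 8 white
red: 8 out of 16 → fraction 1/2
Expected count = 1/2 × 768 = 384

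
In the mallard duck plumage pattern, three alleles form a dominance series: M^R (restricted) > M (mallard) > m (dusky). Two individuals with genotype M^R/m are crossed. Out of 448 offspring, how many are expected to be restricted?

Cross: M^R/m × M^R/m
Allele dominance: M^R > M > m
Offspring genotypes: 1 M^R/M^R, 2 M^R/m, 1 m/m
Phenotype counts: 3 restricted, 1 dusky
restricted: 3 out of 4 → fraction 3/4
Expected count = 3/4 × 448 = 336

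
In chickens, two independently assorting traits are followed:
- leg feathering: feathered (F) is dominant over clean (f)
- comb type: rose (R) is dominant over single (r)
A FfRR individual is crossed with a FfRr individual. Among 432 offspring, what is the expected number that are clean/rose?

Dihybrid cross FfRR × FfRr — consider each gene separately:
leg feathering: Ff × Ff → 1 FF, 2 Ff, 1 ff → 3 F_ : 1 ff (out of 4)
comb type: RR × Rr → 2 RR, 2 Rr → 4 R_ (out of 4)
Combine (counts out of 4 × 4 = 16): feathered/rose (F_R_) = 3×4 = 12; clean/rose (ffR_) = 1×4 = 4
Phenotype counts (out of 16): 12 feathered/rose, 4 clean/rose
clean/rose: 4 out of 16 → fraction 1/4
Expected count = 1/4 × 432 = 108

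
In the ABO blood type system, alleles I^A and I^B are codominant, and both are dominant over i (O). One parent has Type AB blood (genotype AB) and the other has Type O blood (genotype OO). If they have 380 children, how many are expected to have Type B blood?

Cross: AB × OO
Possible offspring genotypes: 2 AO, 2 BO
Blood type counts: 2 Type A, 2 Type B
Probability of Type B: 2/4 = 1/2
Expected count = 1/2 × 380 = 190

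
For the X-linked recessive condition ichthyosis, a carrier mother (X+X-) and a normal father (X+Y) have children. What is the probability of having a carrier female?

Cross: X+X- × X+Y
Offspring: 1 X+X+, 1 X+Y, 1 X+X-, 1 X-Y
Probability of a carrier female: 1/4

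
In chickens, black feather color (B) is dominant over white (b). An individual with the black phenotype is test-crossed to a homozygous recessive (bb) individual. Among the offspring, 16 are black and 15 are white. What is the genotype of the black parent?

Test cross: ? × bb
Offspring: 16 black, 15 white — approximately 1:1.
A 1:1 ratio in a test cross indicates the unknown parent is heterozygous (Bb).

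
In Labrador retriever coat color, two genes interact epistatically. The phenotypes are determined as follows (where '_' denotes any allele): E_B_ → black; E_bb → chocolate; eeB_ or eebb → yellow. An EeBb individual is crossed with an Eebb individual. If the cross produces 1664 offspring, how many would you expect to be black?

Cross: EeBb × Eebb — consider each gene separately:
E gene: Ee × Ee → 1 EE, 2 Ee, 1 ee → 3 E_ : 1 ee (out of 4)
B gene: Bb × bb → 2 Bb, 2 bb → 2 B_ : 2 bb (out of 4)
Genotype classes (out of 4 × 4 = 16): E_B_ = 3×2 = 6; E_bb = 3×2 = 6; eeB_ = 1×2 = 2; eebb = 1×2 = 2
Apply the phenotype rules: E_B_ (6) → black; E_bb (6) → chocolate; eeB_ (2) + eebb (2) → yellow
Phenotype counts (out of 16): 6 black, 6 chocolate, 4 yellow
black: 6 out of 16 → fraction 3/8
Expected count = 3/8 × 1664 = 624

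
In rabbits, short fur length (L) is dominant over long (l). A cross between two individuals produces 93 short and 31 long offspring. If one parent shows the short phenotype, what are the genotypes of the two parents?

Observed offspring: 93 short, 31 long
The observed ratio simplifies to 3:1. Long (ll) offspring appear, so each parent must contribute one l allele. The parent stated to show short carries L, so it is Ll. The other parent is then either Ll or ll: Ll × ll would give a 1:1 split, whereas Ll × Ll gives 3:1 — matching the data. So both parents are heterozygous (Ll × Ll).
Parent genotypes: Ll × Ll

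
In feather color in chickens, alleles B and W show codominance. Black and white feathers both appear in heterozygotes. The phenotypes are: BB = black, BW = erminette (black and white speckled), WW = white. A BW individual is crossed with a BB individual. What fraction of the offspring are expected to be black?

Punnett square for BW × BB:
Offspring genotypes: 2 BB, 2 BW
Phenotype counts: 2 black, 2 erminette (black and white speckled)
black: 2 out of 4
Probability: 2/4 = 1/2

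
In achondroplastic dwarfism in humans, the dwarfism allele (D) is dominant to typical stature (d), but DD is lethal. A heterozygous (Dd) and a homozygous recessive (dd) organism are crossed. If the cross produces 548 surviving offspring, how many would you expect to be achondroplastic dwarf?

Cross: Dd × dd
Punnett square offspring (before lethality): 2 Dd, 2 dd
No DD offspring are produced in this cross.
achondroplastic dwarf: 2 out of 4 → fraction 1/2
Expected count = 1/2 × 548 = 274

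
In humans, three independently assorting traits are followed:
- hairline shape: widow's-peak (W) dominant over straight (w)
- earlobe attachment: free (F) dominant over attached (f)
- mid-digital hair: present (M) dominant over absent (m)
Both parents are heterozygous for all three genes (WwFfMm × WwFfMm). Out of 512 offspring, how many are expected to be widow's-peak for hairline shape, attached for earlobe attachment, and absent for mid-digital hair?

Trihybrid cross: WwFfMm × WwFfMm
Each trait segregates independently with a 3:1 phenotypic ratio, so each gene contributes 3/4 (dominant) or 1/4 (recessive).
Target: widow's-peak (hairline shape), attached (earlobe attachment), absent (mid-digital hair)
Probability = product of independent per-trait probabilities
= 3/4 × 1/4 × 1/4 = 3/64
Expected count = 3/64 × 512 = 24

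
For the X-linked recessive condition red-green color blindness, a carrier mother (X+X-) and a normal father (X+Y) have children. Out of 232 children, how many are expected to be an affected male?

Cross: X+X- × X+Y
Offspring: 1 X+X+, 1 X+Y, 1 X+X-, 1 X-Y
Probability of an affected male: 1/4
Expected count = 1/4 × 232 = 58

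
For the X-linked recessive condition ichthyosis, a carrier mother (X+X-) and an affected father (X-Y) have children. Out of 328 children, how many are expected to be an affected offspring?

Cross: X+X- × X-Y
Offspring: 1 X+X-, 1 X+Y, 1 X-X-, 1 X-Y
Probability of an affected offspring: 2/4 = 1/2
Expected count = 1/2 × 328 = 164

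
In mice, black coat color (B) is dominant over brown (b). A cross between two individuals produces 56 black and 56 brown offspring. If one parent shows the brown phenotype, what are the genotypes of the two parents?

Observed offspring: 56 black, 56 brown
The observed ratio simplifies to 1:1. One parent shows brown, so its genotype must be bb. A 1:1 offspring split requires the other parent to be heterozygous (Bb).
Parent genotypes: bb × Bb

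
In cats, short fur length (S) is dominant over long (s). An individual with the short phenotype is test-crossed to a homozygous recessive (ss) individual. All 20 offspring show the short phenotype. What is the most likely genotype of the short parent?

Test cross: ? × ss
All offspring are short.
If the unknown parent were heterozygous (Ss), about half of 20 offspring would be long; none are. The unknown parent is most likely homozygous dominant (SS).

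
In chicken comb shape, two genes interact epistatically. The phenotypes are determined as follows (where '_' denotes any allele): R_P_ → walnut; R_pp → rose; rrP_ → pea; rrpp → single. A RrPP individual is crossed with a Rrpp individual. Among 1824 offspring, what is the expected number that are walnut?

Cross: RrPP × Rrpp — consider each gene separately:
R gene: Rr × Rr → 1 RR, 2 Rr, 1 rr → 3 R_ : 1 rr (out of 4)
P gene: PP × pp → 4 Pp → 4 P_ (out of 4)
Genotype classes (out of 4 × 4 = 16): R_P_ = 3×4 = 12; rrP_ = 1×4 = 4
Apply the phenotype rules: R_P_ (12) → walnut; rrP_ (4) → pea
Phenotype counts (out of 16): 12 walnut, 4 pea
walnut: 12 out of 16 → fraction 3/4
Expected count = 3/4 × 1824 = 1368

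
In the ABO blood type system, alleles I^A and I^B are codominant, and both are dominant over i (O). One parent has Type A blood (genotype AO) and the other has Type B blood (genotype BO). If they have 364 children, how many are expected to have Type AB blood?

Cross: AO × BO
Possible offspring genotypes: 1 AB, 1 AO, 1 BO, 1 OO
Blood type counts: 1 Type AB, 1 Type A, 1 Type B, 1 Type O
Probability of Type AB: 1/4
Expected count = 1/4 × 364 = 91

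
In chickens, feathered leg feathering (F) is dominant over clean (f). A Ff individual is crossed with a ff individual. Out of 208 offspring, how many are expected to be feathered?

Punnett square for Ff × ff:
Offspring genotypes: 2 Ff, 2 ff
feathered: 2, clean: 2
feathered: 2 out of 4 → fraction 1/2
Expected count = 1/2 × 208 = 104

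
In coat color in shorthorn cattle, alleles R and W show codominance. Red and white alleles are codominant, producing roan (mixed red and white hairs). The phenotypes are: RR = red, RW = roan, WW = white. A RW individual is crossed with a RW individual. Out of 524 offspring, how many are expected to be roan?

Punnett square for RW × RW:
Offspring genotypes: 1 RR, 2 RW, 1 WW
Phenotype counts: 1 red, 2 roan, 1 white
roan: 2 out of 4 → fraction 1/2
Expected count = 1/2 × 524 = 262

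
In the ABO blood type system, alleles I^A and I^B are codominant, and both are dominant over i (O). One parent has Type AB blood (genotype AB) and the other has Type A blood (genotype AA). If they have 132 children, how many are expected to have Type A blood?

Cross: AB × AA
Possible offspring genotypes: 2 AA, 2 AB
Blood type counts: 2 Type A, 2 Type AB
Probability of Type A: 2/4 = 1/2
Expected count = 1/2 × 132 = 66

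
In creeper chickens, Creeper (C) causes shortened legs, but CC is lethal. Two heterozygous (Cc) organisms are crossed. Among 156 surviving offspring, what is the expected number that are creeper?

Cross: Cc × Cc
Punnett square offspring (before lethality): 1 CC, 2 Cc, 1 cc
The CC genotype is lethal (embryos die); surviving offspring: 2 Cc, 1 cc
creeper: 2 out of 3 → fraction 2/3
Expected count = 2/3 × 156 = 104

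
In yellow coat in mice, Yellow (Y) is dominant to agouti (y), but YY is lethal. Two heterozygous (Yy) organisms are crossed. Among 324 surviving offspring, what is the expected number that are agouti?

Cross: Yy × Yy
Punnett square offspring (before lethality): 1 YY, 2 Yy, 1 yy
The YY genotype is lethal (embryos die); surviving offspring: 2 Yy, 1 yy
agouti: 1 out of 3 → fraction 1/3
Expected count = 1/3 × 324 = 108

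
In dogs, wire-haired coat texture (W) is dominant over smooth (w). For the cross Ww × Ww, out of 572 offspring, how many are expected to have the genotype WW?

Punnett square for Ww × Ww:
Offspring genotypes: 1 WW, 2 Ww, 1 ww
Total offspring: 4
Count with target: 1
Probability: 1/4
Expected count = 1/4 × 572 = 143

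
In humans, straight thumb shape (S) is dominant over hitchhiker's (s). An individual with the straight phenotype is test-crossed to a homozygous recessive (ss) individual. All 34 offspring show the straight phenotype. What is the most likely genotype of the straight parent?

Test cross: ? × ss
All offspring are straight.
If the unknown parent were heterozygous (Ss), about half of 34 offspring would be hitchhiker's; none are. The unknown parent is most likely homozygous dominant (SS).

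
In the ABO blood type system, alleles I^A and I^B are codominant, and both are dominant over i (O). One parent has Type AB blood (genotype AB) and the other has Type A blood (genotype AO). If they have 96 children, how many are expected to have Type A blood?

Cross: AB × AO
Possible offspring genotypes: 1 AA, 1 AO, 1 AB, 1 BO
Blood type counts: 2 Type A, 1 Type AB, 1 Type B
Probability of Type A: 2/4 = 1/2
Expected count = 1/2 × 96 = 48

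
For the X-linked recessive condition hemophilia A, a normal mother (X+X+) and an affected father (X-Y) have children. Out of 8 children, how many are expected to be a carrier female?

Cross: X+X+ × X-Y
Offspring: 2 X+X-, 2 X+Y
Probability of a carrier female: 2/4 = 1/2
Expected count = 1/2 × 8 = 4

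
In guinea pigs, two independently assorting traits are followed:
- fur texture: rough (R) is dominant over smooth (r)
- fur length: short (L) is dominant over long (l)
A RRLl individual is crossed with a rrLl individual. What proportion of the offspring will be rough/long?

Dihybrid cross RRLl × rrLl — consider each gene separately:
fur texture: RR × rr → 4 Rr → 4 R_ (out of 4)
fur length: Ll × Ll → 1 LL, 2 Ll, 1 ll → 3 L_ : 1 ll (out of 4)
Combine (counts out of 4 × 4 = 16): rough/short (R_L_) = 4×3 = 12; rough/long (R_ll) = 4×1 = 4
Phenotype counts (out of 16): 12 rough/short, 4 rough/long
rough/long: 4 out of 16
Probability: 4/16 = 1/4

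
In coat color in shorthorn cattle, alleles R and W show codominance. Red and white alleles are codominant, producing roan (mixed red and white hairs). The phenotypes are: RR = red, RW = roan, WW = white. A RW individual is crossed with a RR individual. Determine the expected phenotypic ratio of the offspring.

Punnett square for RW × RR:
Offspring genotypes: 2 RR, 2 RW
Phenotype counts: 2 red, 2 roan
Ratio: 1 red : 1 roan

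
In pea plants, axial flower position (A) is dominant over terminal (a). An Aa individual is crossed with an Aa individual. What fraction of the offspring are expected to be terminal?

Punnett square for Aa × Aa:
Offspring genotypes: 1 AA, 2 Aa, 1 aa
axial: 3, terminal: 1
terminal: 1 out of 4
Probability: 1/4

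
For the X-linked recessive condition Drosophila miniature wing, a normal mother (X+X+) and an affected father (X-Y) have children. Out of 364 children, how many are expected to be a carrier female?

Cross: X+X+ × X-Y
Offspring: 2 X+X-, 2 X+Y
Probability of a carrier female: 2/4 = 1/2
Expected count = 1/2 × 364 = 182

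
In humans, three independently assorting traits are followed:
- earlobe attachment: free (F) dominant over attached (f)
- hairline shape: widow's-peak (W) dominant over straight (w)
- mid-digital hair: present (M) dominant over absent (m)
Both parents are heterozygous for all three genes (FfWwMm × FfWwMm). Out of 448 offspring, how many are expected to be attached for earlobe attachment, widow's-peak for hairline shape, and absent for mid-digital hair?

Trihybrid cross: FfWwMm × FfWwMm
Each trait segregates independently with a 3:1 phenotypic ratio, so each gene contributes 3/4 (dominant) or 1/4 (recessive).
Target: attached (earlobe attachment), widow's-peak (hairline shape), absent (mid-digital hair)
Probability = product of independent per-trait probabilities
= 1/4 × 3/4 × 1/4 = 3/64
Expected count = 3/64 × 448 = 21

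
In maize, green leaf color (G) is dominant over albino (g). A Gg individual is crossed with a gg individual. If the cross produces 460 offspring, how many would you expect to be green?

Punnett square for Gg × gg:
Offspring genotypes: 2 Gg, 2 gg
green: 2, albino: 2
green: 2 out of 4 → fraction 1/2
Expected count = 1/2 × 460 = 230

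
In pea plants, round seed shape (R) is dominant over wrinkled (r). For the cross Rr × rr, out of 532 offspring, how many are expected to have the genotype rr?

Punnett square for Rr × rr:
Offspring genotypes: 2 Rr, 2 rr
Total offspring: 4
Count with target: 2
Probability: 2/4 = 1/2
Expected count = 1/2 × 532 = 266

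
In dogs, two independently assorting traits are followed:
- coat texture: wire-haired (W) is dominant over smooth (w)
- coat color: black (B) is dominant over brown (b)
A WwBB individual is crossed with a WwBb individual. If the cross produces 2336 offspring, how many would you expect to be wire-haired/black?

Dihybrid cross WwBB × WwBb — consider each gene separately:
coat texture: Ww × Ww → 1 WW, 2 Ww, 1 ww → 3 W_ : 1 ww (out of 4)
coat color: BB × Bb → 2 BB, 2 Bb → 4 B_ (out of 4)
Combine (counts out of 4 × 4 = 16): wire-haired/black (W_B_) = 3×4 = 12; smooth/black (wwB_) = 1×4 = 4
Phenotype counts (out of 16): 12 wire-haired/black, 4 smooth/black
wire-haired/black: 12 out of 16 → fraction 3/4
Expected count = 3/4 × 2336 = 1752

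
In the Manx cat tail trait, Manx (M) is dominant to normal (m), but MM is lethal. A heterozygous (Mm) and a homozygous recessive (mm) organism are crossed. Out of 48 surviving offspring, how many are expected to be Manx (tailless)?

Cross: Mm × mm
Punnett square offspring (before lethality): 2 Mm, 2 mm
No MM offspring are produced in this cross.
Manx (tailless): 2 out of 4 → fraction 1/2
Expected count = 1/2 × 48 = 24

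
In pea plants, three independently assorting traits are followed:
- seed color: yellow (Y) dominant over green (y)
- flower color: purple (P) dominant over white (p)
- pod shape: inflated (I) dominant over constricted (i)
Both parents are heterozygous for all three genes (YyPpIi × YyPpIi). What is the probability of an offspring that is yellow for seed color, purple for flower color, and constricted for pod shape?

Trihybrid cross: YyPpIi × YyPpIi
Each trait segregates independently with a 3:1 phenotypic ratio, so each gene contributes 3/4 (dominant) or 1/4 (recessive).
Target: yellow (seed color), purple (flower color), constricted (pod shape)
Probability = product of independent per-trait probabilities
= 3/4 × 3/4 × 1/4 = 9/64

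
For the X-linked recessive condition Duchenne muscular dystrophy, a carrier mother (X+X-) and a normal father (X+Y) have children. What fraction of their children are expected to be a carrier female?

Cross: X+X- × X+Y
Offspring: 1 X+X+, 1 X+Y, 1 X+X-, 1 X-Y
Probability of a carrier female: 1/4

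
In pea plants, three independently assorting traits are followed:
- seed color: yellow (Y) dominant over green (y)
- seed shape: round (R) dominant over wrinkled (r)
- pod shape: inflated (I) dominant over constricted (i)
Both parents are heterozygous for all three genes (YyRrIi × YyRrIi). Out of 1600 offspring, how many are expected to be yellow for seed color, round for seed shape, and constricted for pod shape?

Trihybrid cross: YyRrIi × YyRrIi
Each trait segregates independently with a 3:1 phenotypic ratio, so each gene contributes 3/4 (dominant) or 1/4 (recessive).
Target: yellow (seed color), round (seed shape), constricted (pod shape)
Probability = product of independent per-trait probabilities
= 3/4 × 3/4 × 1/4 = 9/64
Expected count = 9/64 × 1600 = 225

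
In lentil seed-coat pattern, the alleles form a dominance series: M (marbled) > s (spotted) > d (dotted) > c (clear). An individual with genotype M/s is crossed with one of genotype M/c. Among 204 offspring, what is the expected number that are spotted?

Cross: M/s × M/c
Allele dominance: M > s > d > c
Offspring genotypes: 1 M/M, 1 M/c, 1 M/s, 1 s/c
Phenotype counts: 3 marbled, 1 spotted
spotted: 1 out of 4 → fraction 1/4
Expected count = 1/4 × 204 = 51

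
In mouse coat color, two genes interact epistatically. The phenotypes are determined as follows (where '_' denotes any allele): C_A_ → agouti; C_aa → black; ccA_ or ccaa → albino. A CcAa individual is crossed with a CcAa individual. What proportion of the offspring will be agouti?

Cross: CcAa × CcAa — consider each gene separately:
C gene: Cc × Cc → 1 CC, 2 Cc, 1 cc → 3 C_ : 1 cc (out of 4)
A gene: Aa × Aa → 1 AA, 2 Aa, 1 aa → 3 A_ : 1 aa (out of 4)
Genotype classes (out of 4 × 4 = 16): C_A_ = 3×3 = 9; C_aa = 3×1 = 3; ccA_ = 1×3 = 3; ccaa = 1×1 = 1
Apply the phenotype rules: C_A_ (9) → agouti; C_aa (3) → black; ccA_ (3) + ccaa (1) → albino
Phenotype counts (out of 16): 9 agouti, 3 black, 4 albino
agouti: 9 out of 16
Probability: 9/16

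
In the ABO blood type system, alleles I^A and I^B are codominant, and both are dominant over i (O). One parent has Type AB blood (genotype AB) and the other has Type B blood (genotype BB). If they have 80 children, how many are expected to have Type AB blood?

Cross: AB × BB
Possible offspring genotypes: 2 AB, 2 BB
Blood type counts: 2 Type AB, 2 Type B
Probability of Type AB: 2/4 = 1/2
Expected count = 1/2 × 80 = 40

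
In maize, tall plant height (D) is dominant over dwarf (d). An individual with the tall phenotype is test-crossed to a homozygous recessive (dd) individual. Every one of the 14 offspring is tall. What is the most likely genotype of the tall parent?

Test cross: ? × dd
All offspring are tall.
If the unknown parent were heterozygous (Dd), about half of 14 offspring would be dwarf; none are. The unknown parent is most likely homozygous dominant (DD).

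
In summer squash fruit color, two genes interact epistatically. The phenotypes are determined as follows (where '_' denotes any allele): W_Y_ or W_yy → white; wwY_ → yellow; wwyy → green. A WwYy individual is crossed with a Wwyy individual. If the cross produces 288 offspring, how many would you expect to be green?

Cross: WwYy × Wwyy — consider each gene separately:
W gene: Ww × Ww → 1 WW, 2 Ww, 1 ww → 3 W_ : 1 ww (out of 4)
Y gene: Yy × yy → 2 Yy, 2 yy → 2 Y_ : 2 yy (out of 4)
Genotype classes (out of 4 × 4 = 16): W_Y_ = 3×2 = 6; W_yy = 3×2 = 6; wwY_ = 1×2 = 2; wwyy = 1×2 = 2
Apply the phenotype rules: W_Y_ (6) + W_yy (6) → white; wwY_ (2) → yellow; wwyy (2) → green
Phenotype counts (out of 16): 12 white, 2 yellow, 2 green
green: 2 out of 16 → fraction 1/8
Expected count = 1/8 × 288 = 36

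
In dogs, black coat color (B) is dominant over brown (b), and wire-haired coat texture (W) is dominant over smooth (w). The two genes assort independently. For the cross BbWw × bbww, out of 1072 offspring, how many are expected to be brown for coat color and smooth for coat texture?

Dihybrid cross BbWw × bbww — consider each gene separately:
coat color: Bb × bb → 2 Bb, 2 bb → 2 B_ : 2 bb (out of 4)
coat texture: Ww × ww → 2 Ww, 2 ww → 2 W_ : 2 ww (out of 4)
Looking for: brown (bb) and smooth (ww)
P(brown) = 2/4, P(smooth) = 2/4
P(both) = 2/4 × 2/4 = 4/16 = 1/4
Expected count = 1/4 × 1072 = 268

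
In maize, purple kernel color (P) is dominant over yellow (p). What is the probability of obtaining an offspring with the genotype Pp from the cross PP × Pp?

Punnett square for PP × Pp:
Offspring genotypes: 2 PP, 2 Pp
Total offspring: 4
Count with target: 2
Probability: 2/4 = 1/2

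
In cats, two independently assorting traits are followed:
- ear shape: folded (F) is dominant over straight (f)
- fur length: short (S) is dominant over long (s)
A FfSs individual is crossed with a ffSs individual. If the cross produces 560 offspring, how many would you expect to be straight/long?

Dihybrid cross FfSs × ffSs — consider each gene separately:
ear shape: Ff × ff → 2 Ff, 2 ff → 2 F_ : 2 ff (out of 4)
fur length: Ss × Ss → 1 SS, 2 Ss, 1 ss → 3 S_ : 1 ss (out of 4)
Combine (counts out of 4 × 4 = 16): folded/short (F_S_) = 2×3 = 6; folded/long (F_ss) = 2×1 = 2; straight/short (ffS_) = 2×3 = 6; straight/long (ffss) = 2×1 = 2
Phenotype counts (out of 16): 6 folded/short, 2 folded/long, 6 straight/short, 2 straight/long
straight/long: 2 out of 16 → fraction 1/8
Expected count = 1/8 × 560 = 70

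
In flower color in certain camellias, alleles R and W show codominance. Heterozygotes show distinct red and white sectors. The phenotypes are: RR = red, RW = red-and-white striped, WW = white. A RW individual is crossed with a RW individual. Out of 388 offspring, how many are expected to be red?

Punnett square for RW × RW:
Offspring genotypes: 1 RR, 2 RW, 1 WW
Phenotype counts: 1 red, 2 red-and-white striped, 1 white
red: 1 out of 4 → fraction 1/4
Expected count = 1/4 × 388 = 97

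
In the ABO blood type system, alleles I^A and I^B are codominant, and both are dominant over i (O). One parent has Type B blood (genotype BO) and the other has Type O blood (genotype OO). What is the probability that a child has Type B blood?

Cross: BO × OO
Possible offspring genotypes: 2 BO, 2 OO
Blood type counts: 2 Type B, 2 Type O
Probability of Type B: 2/4 = 1/2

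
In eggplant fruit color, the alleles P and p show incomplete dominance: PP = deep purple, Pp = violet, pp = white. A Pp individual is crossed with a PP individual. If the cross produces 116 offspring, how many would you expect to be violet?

Punnett square for Pp × PP:
Offspring genotypes: 2 PP, 2 Pp
Phenotype counts: 2 deep purple, 2 violet
violet: 2 out of 4 → fraction 1/2
Expected count = 1/2 × 116 = 58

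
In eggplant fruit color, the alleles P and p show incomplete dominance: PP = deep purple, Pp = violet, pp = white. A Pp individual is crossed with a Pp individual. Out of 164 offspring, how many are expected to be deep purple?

Punnett square for Pp × Pp:
Offspring genotypes: 1 PP, 2 Pp, 1 pp
Phenotype counts: 1 deep purple, 2 violet, 1 white
deep purple: 1 out of 4 → fraction 1/4
Expected count = 1/4 × 164 = 41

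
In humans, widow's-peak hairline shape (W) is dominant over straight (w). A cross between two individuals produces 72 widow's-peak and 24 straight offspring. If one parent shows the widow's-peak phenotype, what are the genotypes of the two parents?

Observed offspring: 72 widow's-peak, 24 straight
The observed ratio simplifies to 3:1. Straight (ww) offspring appear, so each parent must contribute one w allele. The parent stated to show widow's-peak carries W, so it is Ww. The other parent is then either Ww or ww: Ww × ww would give a 1:1 split, whereas Ww × Ww gives 3:1 — matching the data. So both parents are heterozygous (Ww × Ww).
Parent genotypes: Ww × Ww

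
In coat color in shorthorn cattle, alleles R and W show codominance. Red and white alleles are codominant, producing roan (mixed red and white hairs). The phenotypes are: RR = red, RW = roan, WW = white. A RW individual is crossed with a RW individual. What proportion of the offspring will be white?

Punnett square for RW × RW:
Offspring genotypes: 1 RR, 2 RW, 1 WW
Phenotype counts: 1 red, 2 roan, 1 white
white: 1 out of 4
Probability: 1/4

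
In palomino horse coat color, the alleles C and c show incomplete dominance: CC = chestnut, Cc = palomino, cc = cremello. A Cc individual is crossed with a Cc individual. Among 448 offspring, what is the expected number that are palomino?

Punnett square for Cc × Cc:
Offspring genotypes: 1 CC, 2 Cc, 1 cc
Phenotype counts: 1 chestnut, 2 palomino, 1 cremello
palomino: 2 out of 4 → fraction 1/2
Expected count = 1/2 × 448 = 224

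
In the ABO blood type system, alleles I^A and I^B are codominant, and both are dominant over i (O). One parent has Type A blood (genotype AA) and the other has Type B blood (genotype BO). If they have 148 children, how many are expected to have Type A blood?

Cross: AA × BO
Possible offspring genotypes: 2 AB, 2 AO
Blood type counts: 2 Type AB, 2 Type A
Probability of Type A: 2/4 = 1/2
Expected count = 1/2 × 148 = 74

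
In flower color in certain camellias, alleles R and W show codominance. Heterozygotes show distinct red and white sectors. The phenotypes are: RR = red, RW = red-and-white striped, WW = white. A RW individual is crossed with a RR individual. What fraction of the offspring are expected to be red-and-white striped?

Punnett square for RW × RR:
Offspring genotypes: 2 RR, 2 RW
Phenotype counts: 2 red, 2 red-and-white striped
red-and-white striped: 2 out of 4
Probability: 2/4 = 1/2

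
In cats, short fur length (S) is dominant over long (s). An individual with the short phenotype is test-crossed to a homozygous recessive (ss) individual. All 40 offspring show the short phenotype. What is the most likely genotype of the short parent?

Test cross: ? × ss
All offspring are short.
If the unknown parent were heterozygous (Ss), about half of 40 offspring would be long; none are. The unknown parent is most likely homozygous dominant (SS).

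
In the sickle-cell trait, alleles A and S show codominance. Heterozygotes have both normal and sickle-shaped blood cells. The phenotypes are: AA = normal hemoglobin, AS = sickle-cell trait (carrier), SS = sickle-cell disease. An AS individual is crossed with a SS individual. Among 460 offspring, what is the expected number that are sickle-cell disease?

Punnett square for AS × SS:
Offspring genotypes: 2 AS, 2 SS
Phenotype counts: 2 sickle-cell trait (carrier), 2 sickle-cell disease
sickle-cell disease: 2 out of 4 → fraction 1/2
Expected count = 1/2 × 460 = 230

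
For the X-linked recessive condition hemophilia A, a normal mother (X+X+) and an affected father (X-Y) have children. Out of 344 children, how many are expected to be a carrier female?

Cross: X+X+ × X-Y
Offspring: 2 X+X-, 2 X+Y
Probability of a carrier female: 2/4 = 1/2
Expected count = 1/2 × 344 = 172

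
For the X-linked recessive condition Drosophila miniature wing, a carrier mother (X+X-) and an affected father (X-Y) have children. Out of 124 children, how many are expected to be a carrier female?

Cross: X+X- × X-Y
Offspring: 1 X+X-, 1 X+Y, 1 X-X-, 1 X-Y
Probability of a carrier female: 1/4
Expected count = 1/4 × 124 = 31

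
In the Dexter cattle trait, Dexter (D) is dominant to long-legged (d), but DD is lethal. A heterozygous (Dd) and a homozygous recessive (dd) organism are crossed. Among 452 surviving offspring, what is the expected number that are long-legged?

Cross: Dd × dd
Punnett square offspring (before lethality): 2 Dd, 2 dd
No DD offspring are produced in this cross.
long-legged: 2 out of 4 → fraction 1/2
Expected count = 1/2 × 452 = 226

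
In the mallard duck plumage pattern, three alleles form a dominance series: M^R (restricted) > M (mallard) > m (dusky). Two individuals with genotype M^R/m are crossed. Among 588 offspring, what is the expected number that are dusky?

Cross: M^R/m × M^R/m
Allele dominance: M^R > M > m
Offspring genotypes: 1 M^R/M^R, 2 M^R/m, 1 m/m
Phenotype counts: 3 restricted, 1 dusky
dusky: 1 out of 4 → fraction 1/4
Expected count = 1/4 × 588 = 147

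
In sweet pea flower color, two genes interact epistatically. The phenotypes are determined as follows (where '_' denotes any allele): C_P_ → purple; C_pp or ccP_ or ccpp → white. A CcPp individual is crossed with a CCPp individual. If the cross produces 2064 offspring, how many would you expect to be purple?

Cross: CcPp × CCPp — consider each gene separately:
C gene: Cc × CC → 2 CC, 2 Cc → 4 C_ (out of 4)
P gene: Pp × Pp → 1 PP, 2 Pp, 1 pp → 3 P_ : 1 pp (out of 4)
Genotype classes (out of 4 × 4 = 16): C_P_ = 4×3 = 12; C_pp = 4×1 = 4
Apply the phenotype rules: C_P_ (12) → purple; C_pp (4) → white
Phenotype counts (out of 16): 12 purple, 4 white
purple: 12 out of 16 → fraction 3/4
Expected count = 3/4 × 2064 = 1548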